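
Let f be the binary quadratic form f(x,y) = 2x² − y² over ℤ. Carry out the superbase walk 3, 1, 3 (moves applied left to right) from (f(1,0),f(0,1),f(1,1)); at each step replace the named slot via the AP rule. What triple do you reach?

start (2,-1,1) = (f(1,0),f(0,1),f(1,1))
replace slot 3: 2·(2+(-1)) − 1 = 1 → (2,-1,1)
replace slot 1: 2·((-1)+1) − 2 = -2 → (-2,-1,1)
replace slot 3: 2·((-2)+(-1)) − 1 = -7 → (-2,-1,-7)

-2,-1,-7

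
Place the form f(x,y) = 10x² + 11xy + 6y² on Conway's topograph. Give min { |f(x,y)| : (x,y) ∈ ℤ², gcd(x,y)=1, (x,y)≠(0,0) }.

translate: b→-9 (≡11 mod 20), so (10,11,6)→(10,-9,5)
flip: (10,-9,5)→(5,9,10)
translate: b→-1 (≡9 mod 10), so (5,9,10)→(5,-1,6)
reduced (well bottom): (5,-1,6) with a≤c, −a<b≤a
well minimum = a = 5

5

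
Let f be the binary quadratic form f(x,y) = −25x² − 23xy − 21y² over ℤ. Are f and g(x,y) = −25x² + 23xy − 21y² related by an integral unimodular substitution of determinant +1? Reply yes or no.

D₁ = -1571, D₂ = -1571
f is negative-definite; reduce −f:
−f: flip: (25,23,21)→(21,-23,25)
−f: translate: b→19 (≡-23 mod 42), so (21,-23,25)→(21,19,23)
−f: reduced (well bottom): (21,19,23) with a≤c, −a<b≤a
flip sign back: reduced form of f is (-21,-19,-23)
g is negative-definite; reduce −g:
−g: flip: (25,-23,21)→(21,23,25)
−g: translate: b→-19 (≡23 mod 42), so (21,23,25)→(21,-19,23)
−g: reduced (well bottom): (21,-19,23) with a≤c, −a<b≤a
flip sign back: reduced form of g is (-21,19,-23)
reduced forms (-21, -19, -23) vs (-21, 19, -23) ⇒ inequivalent

no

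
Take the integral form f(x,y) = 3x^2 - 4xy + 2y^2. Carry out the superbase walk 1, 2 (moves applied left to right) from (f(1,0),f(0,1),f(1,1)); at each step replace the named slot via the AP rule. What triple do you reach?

start (3,2,1) = (f(1,0),f(0,1),f(1,1))
replace slot 1: 2·(2+1) − 3 = 3 → (3,2,1)
replace slot 2: 2·(3+1) − 2 = 6 → (3,6,1)

3,6,1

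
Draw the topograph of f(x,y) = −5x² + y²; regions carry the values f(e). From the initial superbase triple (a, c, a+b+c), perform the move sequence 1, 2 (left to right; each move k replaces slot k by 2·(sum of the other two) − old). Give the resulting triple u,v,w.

start (-5,1,-4) = (f(1,0),f(0,1),f(1,1))
replace slot 1: 2·(1+(-4)) − (-5) = -1 → (-1,1,-4)
replace slot 2: 2·((-1)+(-4)) − 1 = -11 → (-1,-11,-4)

-1,-11,-4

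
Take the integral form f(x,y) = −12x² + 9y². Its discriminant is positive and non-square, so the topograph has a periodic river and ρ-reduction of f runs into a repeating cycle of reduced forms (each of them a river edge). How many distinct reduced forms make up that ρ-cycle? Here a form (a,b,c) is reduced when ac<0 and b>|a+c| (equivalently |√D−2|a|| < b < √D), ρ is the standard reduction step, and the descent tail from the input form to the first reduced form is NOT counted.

D = 432, ⌊√D⌋ = 20
descent: ρ → (9,18,-3)  [lands on river]
river: ρ → (-3,18,9)
ρ-cycle length = 2 (tail of 1 descent step not counted)

2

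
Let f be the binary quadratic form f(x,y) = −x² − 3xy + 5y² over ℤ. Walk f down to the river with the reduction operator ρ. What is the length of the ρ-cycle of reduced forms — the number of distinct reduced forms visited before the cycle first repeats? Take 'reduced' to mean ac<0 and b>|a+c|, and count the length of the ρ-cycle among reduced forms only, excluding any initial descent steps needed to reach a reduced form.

D = 29, ⌊√D⌋ = 5
descent: ρ → (5,3,-1)
descent: ρ → (-1,5,1)  [lands on river]
river: ρ → (1,5,-1)
ρ-cycle length = 2 (tail of 2 descent steps not counted)

2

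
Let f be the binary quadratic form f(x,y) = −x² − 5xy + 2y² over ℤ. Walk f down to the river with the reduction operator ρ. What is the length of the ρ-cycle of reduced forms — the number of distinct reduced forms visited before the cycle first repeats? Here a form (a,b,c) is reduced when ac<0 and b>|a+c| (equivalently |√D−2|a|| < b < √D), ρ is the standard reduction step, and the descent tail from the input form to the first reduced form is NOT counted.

D = 33, ⌊√D⌋ = 5
descent: ρ → (2,5,-1)  [lands on river]
river: ρ → (-1,5,2)
river: ρ → (2,3,-3)
river: ρ → (-3,3,2)
ρ-cycle length = 4 (tail of 1 descent step not counted)

4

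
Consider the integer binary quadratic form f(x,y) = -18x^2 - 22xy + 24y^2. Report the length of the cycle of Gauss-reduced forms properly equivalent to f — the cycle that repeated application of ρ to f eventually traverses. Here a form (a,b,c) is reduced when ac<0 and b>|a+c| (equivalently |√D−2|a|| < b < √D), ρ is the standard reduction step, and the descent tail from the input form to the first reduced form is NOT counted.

D = 2212, ⌊√D⌋ = 47
descent: ρ → (24,22,-18)  [lands on river]
river: ρ → (-18,14,28)
river: ρ → (28,42,-4)
river: ρ → (-4,46,6)
river: ρ → (6,38,-32)
river: ρ → (-32,26,12)
river: ρ → (12,46,-2)
river: ρ → (-2,46,12)
river: ρ → (12,26,-32)
river: ρ → (-32,38,6)
river: ρ → (6,46,-4)
river: ρ → (-4,42,28)
river: ρ → (28,14,-18)
river: ρ → (-18,22,24)
river: ρ → (24,26,-16)
river: ρ → (-16,38,12)
river: ρ → (12,34,-22)
river: ρ → (-22,10,24)
river: ρ → (24,38,-8)
river: ρ → (-8,42,14)
river: ρ → (14,42,-8)
river: ρ → (-8,38,24)
river: ρ → (24,10,-22)
river: ρ → (-22,34,12)
river: ρ → (12,38,-16)
river: ρ → (-16,26,24)
ρ-cycle length = 26 (tail of 1 descent step not counted)

26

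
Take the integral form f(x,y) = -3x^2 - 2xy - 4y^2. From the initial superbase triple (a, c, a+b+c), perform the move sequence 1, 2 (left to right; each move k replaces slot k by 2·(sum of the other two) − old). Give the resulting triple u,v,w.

start (-3,-4,-9) = (f(1,0),f(0,1),f(1,1))
replace slot 1: 2·((-4)+(-9)) − (-3) = -23 → (-23,-4,-9)
replace slot 2: 2·((-23)+(-9)) − (-4) = -60 → (-23,-60,-9)

-23,-60,-9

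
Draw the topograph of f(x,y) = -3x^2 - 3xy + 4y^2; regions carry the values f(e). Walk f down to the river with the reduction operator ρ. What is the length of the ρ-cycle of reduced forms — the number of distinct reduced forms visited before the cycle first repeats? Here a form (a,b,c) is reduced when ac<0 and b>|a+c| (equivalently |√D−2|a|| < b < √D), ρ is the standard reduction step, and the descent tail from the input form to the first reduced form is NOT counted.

D = 57, ⌊√D⌋ = 7
descent: ρ → (4,3,-3)  [lands on river]
river: ρ → (-3,3,4)
river: ρ → (4,5,-2)
river: ρ → (-2,7,1)
river: ρ → (1,7,-2)
river: ρ → (-2,5,4)
ρ-cycle length = 6 (tail of 1 descent step not counted)

6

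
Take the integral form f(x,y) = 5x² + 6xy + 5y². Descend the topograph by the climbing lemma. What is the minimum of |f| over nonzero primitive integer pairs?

translate: b→-4 (≡6 mod 10), so (5,6,5)→(5,-4,4)
flip: (5,-4,4)→(4,4,5)
reduced (well bottom): (4,4,5) with a≤c, −a<b≤a
well minimum = a = 4

4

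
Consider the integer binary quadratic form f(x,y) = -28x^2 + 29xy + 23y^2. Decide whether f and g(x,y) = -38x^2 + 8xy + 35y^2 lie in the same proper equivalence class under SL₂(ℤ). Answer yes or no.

D₁ = 3417, D₂ = 5384
discriminants differ ⇒ not SL₂(ℤ)-equivalent

no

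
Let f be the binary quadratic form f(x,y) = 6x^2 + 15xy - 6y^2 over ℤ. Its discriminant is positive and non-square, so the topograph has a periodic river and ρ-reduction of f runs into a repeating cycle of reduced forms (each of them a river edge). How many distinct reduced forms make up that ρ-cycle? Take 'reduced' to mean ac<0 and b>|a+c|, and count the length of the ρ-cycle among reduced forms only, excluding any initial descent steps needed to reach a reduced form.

D = 369, ⌊√D⌋ = 19
river: ρ → (-6,9,12)
river: ρ → (12,15,-3)
river: ρ → (-3,15,12)
river: ρ → (12,9,-6)
river: ρ → (-6,15,6)
river: ρ → (6,9,-12)
river: ρ → (-12,15,3)
river: ρ → (3,15,-12)
river: ρ → (-12,9,6)
river: ρ → (6,15,-6)
ρ-cycle length = 10 (tail of 0 descent steps not counted)

10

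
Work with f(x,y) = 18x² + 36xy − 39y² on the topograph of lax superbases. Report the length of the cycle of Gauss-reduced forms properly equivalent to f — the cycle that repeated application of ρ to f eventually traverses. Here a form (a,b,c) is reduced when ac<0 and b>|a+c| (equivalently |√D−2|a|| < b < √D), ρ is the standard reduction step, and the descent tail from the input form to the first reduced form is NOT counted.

D = 4104, ⌊√D⌋ = 64
river: ρ → (-39,42,15)
river: ρ → (15,48,-30)
river: ρ → (-30,12,33)
river: ρ → (33,54,-9)
river: ρ → (-9,54,33)
river: ρ → (33,12,-30)
river: ρ → (-30,48,15)
river: ρ → (15,42,-39)
river: ρ → (-39,36,18)
river: ρ → (18,36,-39)
ρ-cycle length = 10 (tail of 0 descent steps not counted)

10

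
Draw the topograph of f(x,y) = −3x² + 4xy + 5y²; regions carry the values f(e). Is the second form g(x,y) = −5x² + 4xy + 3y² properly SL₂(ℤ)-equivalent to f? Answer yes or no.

D₁ = 76, D₂ = 76
river cycle of f (length 6): (5, 6, -2), (-2, 6, 5), (5, 4, -3), (-3, 8, 1), (1, 8, -3), (-3, 4, 5)
river cycle of g (length 6): (3, 8, -1), (-1, 8, 3), (3, 4, -5), (-5, 6, 2), (2, 6, -5), (-5, 4, 3)
cycles differ ⇒ inequivalent

no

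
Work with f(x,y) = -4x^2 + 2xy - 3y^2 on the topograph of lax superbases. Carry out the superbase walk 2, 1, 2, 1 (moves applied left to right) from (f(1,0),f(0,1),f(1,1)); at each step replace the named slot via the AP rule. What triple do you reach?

start (-4,-3,-5) = (f(1,0),f(0,1),f(1,1))
replace slot 2: 2·((-4)+(-5)) − (-3) = -15 → (-4,-15,-5)
replace slot 1: 2·((-15)+(-5)) − (-4) = -36 → (-36,-15,-5)
replace slot 2: 2·((-36)+(-5)) − (-15) = -67 → (-36,-67,-5)
replace slot 1: 2·((-67)+(-5)) − (-36) = -108 → (-108,-67,-5)

-108,-67,-5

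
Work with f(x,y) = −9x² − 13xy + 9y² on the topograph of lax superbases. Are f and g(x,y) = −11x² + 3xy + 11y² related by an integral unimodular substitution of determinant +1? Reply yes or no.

D₁ = 493, D₂ = 493
river cycle of f (length 10): (9, 13, -9), (-9, 5, 13), (13, 21, -1), (-1, 21, 13), (13, 5, -9), (-9, 13, 9), (9, 5, -13), (-13, 21, 1), (1, 21, -13), (-13, 5, 9)
river cycle of g (length 10): (11, 19, -3), (-3, 17, 17), (17, 17, -3), (-3, 19, 11), (11, 3, -11), (-11, 19, 3), (3, 17, -17), (-17, 17, 3), (3, 19, -11), (-11, 3, 11)
cycles differ ⇒ inequivalent

no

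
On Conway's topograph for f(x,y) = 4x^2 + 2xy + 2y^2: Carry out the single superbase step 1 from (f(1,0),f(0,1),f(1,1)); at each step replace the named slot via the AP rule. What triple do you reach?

start (4,2,8) = (f(1,0),f(0,1),f(1,1))
replace slot 1: 2·(2+8) − 4 = 16 → (16,2,8)

16,2,8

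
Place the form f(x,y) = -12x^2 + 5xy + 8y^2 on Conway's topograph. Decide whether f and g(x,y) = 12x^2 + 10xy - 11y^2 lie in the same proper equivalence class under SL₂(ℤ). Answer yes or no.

D₁ = 409, D₂ = 628
discriminants differ ⇒ not SL₂(ℤ)-equivalent

no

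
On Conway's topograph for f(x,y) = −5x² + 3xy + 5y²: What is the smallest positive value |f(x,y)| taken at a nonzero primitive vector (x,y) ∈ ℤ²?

river: ρ → (5,7,-3)
river: ρ → (-3,5,7)
river: ρ → (7,9,-1)
river: ρ → (-1,9,7)
river: ρ → (7,5,-3)
river: ρ → (-3,7,5)
river: ρ → (5,3,-5)
river: ρ → (-5,7,3)
river: ρ → (3,5,-7)
river: ρ → (-7,9,1)
river: ρ → (1,9,-7)
river: ρ → (-7,5,3)
river: ρ → (3,7,-5)
river: ρ → (-5,3,5)
closes: descent 0, river 14
min |a| on river = 1

1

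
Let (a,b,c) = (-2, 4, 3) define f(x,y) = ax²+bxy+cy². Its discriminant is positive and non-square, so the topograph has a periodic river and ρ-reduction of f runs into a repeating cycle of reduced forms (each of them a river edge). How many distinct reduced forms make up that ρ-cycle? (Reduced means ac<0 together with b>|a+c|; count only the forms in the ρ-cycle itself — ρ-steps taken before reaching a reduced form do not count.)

D = 40, ⌊√D⌋ = 6
river: ρ → (3,2,-3)
river: ρ → (-3,4,2)
river: ρ → (2,4,-3)
river: ρ → (-3,2,3)
river: ρ → (3,4,-2)
river: ρ → (-2,4,3)
ρ-cycle length = 6 (tail of 0 descent steps not counted)

6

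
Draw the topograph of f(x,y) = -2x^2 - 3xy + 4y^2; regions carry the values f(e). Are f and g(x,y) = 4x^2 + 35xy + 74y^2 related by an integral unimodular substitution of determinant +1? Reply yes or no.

D₁ = 41, D₂ = 41
river cycle of f (length 10): (4, 3, -2), (-2, 5, 2), (2, 3, -4), (-4, 5, 1), (1, 5, -4), (-4, 3, 2), (2, 5, -2), (-2, 3, 4), (4, 5, -1), (-1, 5, 4)
river cycle of g (length 10): (4, 3, -2), (-2, 5, 2), (2, 3, -4), (-4, 5, 1), (1, 5, -4), (-4, 3, 2), (2, 5, -2), (-2, 3, 4), (4, 5, -1), (-1, 5, 4)
cycles coincide ⇒ equivalent

yes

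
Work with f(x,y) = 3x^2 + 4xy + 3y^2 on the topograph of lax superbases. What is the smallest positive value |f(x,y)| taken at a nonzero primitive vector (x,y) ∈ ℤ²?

translate: b→-2 (≡4 mod 6), so (3,4,3)→(3,-2,2)
flip: (3,-2,2)→(2,2,3)
reduced (well bottom): (2,2,3) with a≤c, −a<b≤a
well minimum = a = 2

2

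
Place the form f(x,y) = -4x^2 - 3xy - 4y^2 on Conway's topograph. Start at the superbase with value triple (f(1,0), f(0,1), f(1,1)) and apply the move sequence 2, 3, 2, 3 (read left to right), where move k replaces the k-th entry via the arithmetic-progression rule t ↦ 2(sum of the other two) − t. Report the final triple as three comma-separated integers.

start (-4,-4,-11) = (f(1,0),f(0,1),f(1,1))
replace slot 2: 2·((-4)+(-11)) − (-4) = -26 → (-4,-26,-11)
replace slot 3: 2·((-4)+(-26)) − (-11) = -49 → (-4,-26,-49)
replace slot 2: 2·((-4)+(-49)) − (-26) = -80 → (-4,-80,-49)
replace slot 3: 2·((-4)+(-80)) − (-49) = -119 → (-4,-80,-119)

-4,-80,-119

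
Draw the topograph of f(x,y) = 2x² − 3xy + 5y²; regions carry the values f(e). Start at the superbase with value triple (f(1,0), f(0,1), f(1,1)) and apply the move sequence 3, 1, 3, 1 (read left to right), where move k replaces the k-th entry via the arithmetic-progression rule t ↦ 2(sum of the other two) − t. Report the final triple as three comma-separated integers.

start (2,5,4) = (f(1,0),f(0,1),f(1,1))
replace slot 3: 2·(2+5) − 4 = 10 → (2,5,10)
replace slot 1: 2·(5+10) − 2 = 28 → (28,5,10)
replace slot 3: 2·(28+5) − 10 = 56 → (28,5,56)
replace slot 1: 2·(5+56) − 28 = 94 → (94,5,56)

94,5,56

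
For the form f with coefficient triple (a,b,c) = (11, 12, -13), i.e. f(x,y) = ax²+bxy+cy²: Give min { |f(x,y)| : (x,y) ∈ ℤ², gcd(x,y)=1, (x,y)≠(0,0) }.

river: ρ → (-13,14,10)
river: ρ → (10,26,-1)
river: ρ → (-1,26,10)
river: ρ → (10,14,-13)
river: ρ → (-13,12,11)
river: ρ → (11,10,-14)
river: ρ → (-14,18,7)
river: ρ → (7,24,-5)
river: ρ → (-5,26,2)
river: ρ → (2,26,-5)
river: ρ → (-5,24,7)
river: ρ → (7,18,-14)
river: ρ → (-14,10,11)
river: ρ → (11,12,-13)
closes: descent 0, river 14
min |a| on river = 1

1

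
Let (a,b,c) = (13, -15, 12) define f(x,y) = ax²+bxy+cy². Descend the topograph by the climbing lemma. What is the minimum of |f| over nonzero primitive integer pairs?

translate: b→11 (≡-15 mod 26), so (13,-15,12)→(13,11,10)
flip: (13,11,10)→(10,-11,13)
translate: b→9 (≡-11 mod 20), so (10,-11,13)→(10,9,12)
reduced (well bottom): (10,9,12) with a≤c, −a<b≤a
well minimum = a = 10

10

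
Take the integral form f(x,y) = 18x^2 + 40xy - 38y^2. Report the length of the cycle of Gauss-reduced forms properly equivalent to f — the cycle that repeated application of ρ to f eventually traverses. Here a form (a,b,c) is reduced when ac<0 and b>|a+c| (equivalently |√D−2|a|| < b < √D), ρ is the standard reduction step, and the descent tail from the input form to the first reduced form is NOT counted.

D = 4336, ⌊√D⌋ = 65
river: ρ → (-38,36,20)
river: ρ → (20,44,-30)
river: ρ → (-30,16,34)
river: ρ → (34,52,-12)
river: ρ → (-12,44,50)
river: ρ → (50,56,-6)
river: ρ → (-6,64,10)
river: ρ → (10,56,-30)
river: ρ → (-30,64,2)
river: ρ → (2,64,-30)
river: ρ → (-30,56,10)
river: ρ → (10,64,-6)
river: ρ → (-6,56,50)
river: ρ → (50,44,-12)
river: ρ → (-12,52,34)
river: ρ → (34,16,-30)
river: ρ → (-30,44,20)
river: ρ → (20,36,-38)
river: ρ → (-38,40,18)
river: ρ → (18,32,-46)
river: ρ → (-46,60,4)
river: ρ → (4,60,-46)
river: ρ → (-46,32,18)
river: ρ → (18,40,-38)
ρ-cycle length = 24 (tail of 0 descent steps not counted)

24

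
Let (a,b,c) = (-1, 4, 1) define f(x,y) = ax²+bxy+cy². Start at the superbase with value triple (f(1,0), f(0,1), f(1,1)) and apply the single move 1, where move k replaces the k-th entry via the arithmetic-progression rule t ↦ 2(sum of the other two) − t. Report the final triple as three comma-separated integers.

start (-1,1,4) = (f(1,0),f(0,1),f(1,1))
replace slot 1: 2·(1+4) − (-1) = 11 → (11,1,4)

11,1,4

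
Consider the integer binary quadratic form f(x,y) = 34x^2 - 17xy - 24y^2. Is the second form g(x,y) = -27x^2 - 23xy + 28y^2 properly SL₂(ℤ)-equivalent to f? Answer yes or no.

D₁ = 3553, D₂ = 3553
river cycle of f (length 40): (-24, 17, 34), (34, 51, -7), (-7, 47, 48), (48, 49, -6), (-6, 59, 3), (3, 55, -44), (-44, 33, 14), (14, 51, -17), (-17, 51, 14), (14, 33, -44), … (30 more)
river cycle of g (length 40): (28, 23, -27), (-27, 31, 24), (24, 17, -34), (-34, 51, 7), (7, 47, -48), (-48, 49, 6), (6, 59, -3), (-3, 55, 44), (44, 33, -14), (-14, 51, 17), … (30 more)
cycles differ ⇒ inequivalent

no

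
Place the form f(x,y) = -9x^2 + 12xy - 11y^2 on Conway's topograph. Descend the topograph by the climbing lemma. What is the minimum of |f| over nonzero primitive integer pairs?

translate: b→6 (≡-12 mod 18), so (9,-12,11)→(9,6,8)
flip: (9,6,8)→(8,-6,9)
reduced (well bottom): (8,-6,9) with a≤c, −a<b≤a
well minimum |f| = |-8| = 8 (negative-definite)

8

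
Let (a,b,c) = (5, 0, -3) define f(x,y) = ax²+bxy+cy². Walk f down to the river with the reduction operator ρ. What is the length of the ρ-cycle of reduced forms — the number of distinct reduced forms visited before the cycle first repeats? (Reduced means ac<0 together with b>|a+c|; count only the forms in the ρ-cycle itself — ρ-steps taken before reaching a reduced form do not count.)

D = 60, ⌊√D⌋ = 7
descent: ρ → (-3,6,2)  [lands on river]
river: ρ → (2,6,-3)
ρ-cycle length = 2 (tail of 1 descent step not counted)

2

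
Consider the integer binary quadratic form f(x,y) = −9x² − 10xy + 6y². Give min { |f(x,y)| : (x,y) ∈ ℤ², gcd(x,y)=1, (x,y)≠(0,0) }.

descent: ρ → (6,10,-9)  [lands on river]
river: ρ → (-9,8,7)
river: ρ → (7,6,-10)
river: ρ → (-10,14,3)
river: ρ → (3,16,-5)
river: ρ → (-5,14,6)
closes: descent 1, river 6
min |a| on river = 3

3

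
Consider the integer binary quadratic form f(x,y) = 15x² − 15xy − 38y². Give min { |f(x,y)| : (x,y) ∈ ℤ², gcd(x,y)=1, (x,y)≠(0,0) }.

descent: ρ → (-38,15,15)
descent: ρ → (15,45,-8)  [lands on river]
river: ρ → (-8,35,40)
river: ρ → (40,45,-3)
river: ρ → (-3,45,40)
river: ρ → (40,35,-8)
river: ρ → (-8,45,15)
closes: descent 2, river 6
min |a| on river = 3

3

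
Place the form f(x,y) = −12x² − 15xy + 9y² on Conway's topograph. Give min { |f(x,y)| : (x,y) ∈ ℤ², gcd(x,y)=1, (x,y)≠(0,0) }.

descent: ρ → (9,15,-12)  [lands on river]
river: ρ → (-12,9,12)
river: ρ → (12,15,-9)
river: ρ → (-9,21,6)
river: ρ → (6,15,-18)
river: ρ → (-18,21,3)
river: ρ → (3,21,-18)
river: ρ → (-18,15,6)
river: ρ → (6,21,-9)
river: ρ → (-9,15,12)
river: ρ → (12,9,-12)
river: ρ → (-12,15,9)
river: ρ → (9,21,-6)
river: ρ → (-6,15,18)
river: ρ → (18,21,-3)
river: ρ → (-3,21,18)
river: ρ → (18,15,-6)
river: ρ → (-6,21,9)
closes: descent 1, river 18
min |a| on river = 3

3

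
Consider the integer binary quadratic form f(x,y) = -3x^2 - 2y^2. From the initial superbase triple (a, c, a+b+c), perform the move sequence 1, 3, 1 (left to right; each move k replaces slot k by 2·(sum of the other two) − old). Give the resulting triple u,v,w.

start (-3,-2,-5) = (f(1,0),f(0,1),f(1,1))
replace slot 1: 2·((-2)+(-5)) − (-3) = -11 → (-11,-2,-5)
replace slot 3: 2·((-11)+(-2)) − (-5) = -21 → (-11,-2,-21)
replace slot 1: 2·((-2)+(-21)) − (-11) = -35 → (-35,-2,-21)

-35,-2,-21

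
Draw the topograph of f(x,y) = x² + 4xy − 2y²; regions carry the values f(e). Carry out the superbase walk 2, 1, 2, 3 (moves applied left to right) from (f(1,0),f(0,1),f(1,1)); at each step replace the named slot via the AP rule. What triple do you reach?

start (1,-2,3) = (f(1,0),f(0,1),f(1,1))
replace slot 2: 2·(1+3) − (-2) = 10 → (1,10,3)
replace slot 1: 2·(10+3) − 1 = 25 → (25,10,3)
replace slot 2: 2·(25+3) − 10 = 46 → (25,46,3)
replace slot 3: 2·(25+46) − 3 = 139 → (25,46,139)

25,46,139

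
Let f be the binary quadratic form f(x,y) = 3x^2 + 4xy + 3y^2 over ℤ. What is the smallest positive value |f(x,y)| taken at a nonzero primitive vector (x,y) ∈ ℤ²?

translate: b→-2 (≡4 mod 6), so (3,4,3)→(3,-2,2)
flip: (3,-2,2)→(2,2,3)
reduced (well bottom): (2,2,3) with a≤c, −a<b≤a
well minimum = a = 2

2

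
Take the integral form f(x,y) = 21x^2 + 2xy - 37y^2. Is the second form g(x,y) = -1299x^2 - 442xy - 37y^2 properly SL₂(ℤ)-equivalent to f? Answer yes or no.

D₁ = 3112, D₂ = 3112
river cycle of f (length 38): (21, 44, -14), (-14, 40, 27), (27, 14, -27), (-27, 40, 14), (14, 44, -21), (-21, 40, 18), (18, 32, -29), (-29, 26, 21), (21, 16, -34), (-34, 52, 3), … (28 more)
river cycle of g (length 38): (21, 44, -14), (-14, 40, 27), (27, 14, -27), (-27, 40, 14), (14, 44, -21), (-21, 40, 18), (18, 32, -29), (-29, 26, 21), (21, 16, -34), (-34, 52, 3), … (28 more)
cycles coincide ⇒ equivalent

yes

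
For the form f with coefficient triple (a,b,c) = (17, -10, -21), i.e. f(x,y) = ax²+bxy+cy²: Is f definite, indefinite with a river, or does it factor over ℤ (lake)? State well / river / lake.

D = b²−4ac = (-10)² − 4·17·(-21) = 1528
D > 0 non-square ⇒ indefinite ⇒ periodic river

river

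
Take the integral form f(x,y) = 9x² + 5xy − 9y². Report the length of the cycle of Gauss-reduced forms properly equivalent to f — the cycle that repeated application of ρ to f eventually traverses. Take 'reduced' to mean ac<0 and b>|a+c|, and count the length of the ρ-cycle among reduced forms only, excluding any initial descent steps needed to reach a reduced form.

D = 349, ⌊√D⌋ = 18
river: ρ → (-9,13,5)
river: ρ → (5,17,-3)
river: ρ → (-3,13,15)
river: ρ → (15,17,-1)
river: ρ → (-1,17,15)
river: ρ → (15,13,-3)
river: ρ → (-3,17,5)
river: ρ → (5,13,-9)
river: ρ → (-9,5,9)
river: ρ → (9,13,-5)
river: ρ → (-5,17,3)
river: ρ → (3,13,-15)
river: ρ → (-15,17,1)
river: ρ → (1,17,-15)
river: ρ → (-15,13,3)
river: ρ → (3,17,-5)
river: ρ → (-5,13,9)
river: ρ → (9,5,-9)
ρ-cycle length = 18 (tail of 0 descent steps not counted)

18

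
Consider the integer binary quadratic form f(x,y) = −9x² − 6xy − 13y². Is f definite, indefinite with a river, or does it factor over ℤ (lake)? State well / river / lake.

D = b²−4ac = (-6)² − 4·(-9)·(-13) = -432
D < 0 ⇒ definite ⇒ every region one sign ⇒ single well

well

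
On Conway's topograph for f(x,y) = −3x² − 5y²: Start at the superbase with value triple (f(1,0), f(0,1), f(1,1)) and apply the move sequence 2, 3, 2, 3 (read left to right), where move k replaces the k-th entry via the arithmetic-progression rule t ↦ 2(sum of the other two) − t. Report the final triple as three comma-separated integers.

start (-3,-5,-8) = (f(1,0),f(0,1),f(1,1))
replace slot 2: 2·((-3)+(-8)) − (-5) = -17 → (-3,-17,-8)
replace slot 3: 2·((-3)+(-17)) − (-8) = -32 → (-3,-17,-32)
replace slot 2: 2·((-3)+(-32)) − (-17) = -53 → (-3,-53,-32)
replace slot 3: 2·((-3)+(-53)) − (-32) = -80 → (-3,-53,-80)

-3,-53,-80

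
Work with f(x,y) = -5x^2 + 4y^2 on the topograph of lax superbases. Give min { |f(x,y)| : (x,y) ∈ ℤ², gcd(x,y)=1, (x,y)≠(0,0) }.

descent: ρ → (4,8,-1)  [lands on river]
river: ρ → (-1,8,4)
closes: descent 1, river 2
min |a| on river = 1

1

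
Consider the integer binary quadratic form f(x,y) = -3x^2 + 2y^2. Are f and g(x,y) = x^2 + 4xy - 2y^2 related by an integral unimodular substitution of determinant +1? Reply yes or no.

D₁ = 24, D₂ = 24
river cycle of f (length 2): (2, 4, -1), (-1, 4, 2)
river cycle of g (length 2): (-2, 4, 1), (1, 4, -2)
cycles differ ⇒ inequivalent

no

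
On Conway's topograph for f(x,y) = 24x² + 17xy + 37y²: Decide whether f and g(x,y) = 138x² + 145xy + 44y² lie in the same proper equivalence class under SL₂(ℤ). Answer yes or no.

D₁ = -3263, D₂ = -3263
f: reduced (well bottom): (24,17,37) with a≤c, −a<b≤a
g: translate: b→-131 (≡145 mod 276), so (138,145,44)→(138,-131,37)
g: flip: (138,-131,37)→(37,131,138)
g: translate: b→-17 (≡131 mod 74), so (37,131,138)→(37,-17,24)
g: flip: (37,-17,24)→(24,17,37)
g: reduced (well bottom): (24,17,37) with a≤c, −a<b≤a
reduced forms (24, 17, 37) vs (24, 17, 37) ⇒ equivalent

yes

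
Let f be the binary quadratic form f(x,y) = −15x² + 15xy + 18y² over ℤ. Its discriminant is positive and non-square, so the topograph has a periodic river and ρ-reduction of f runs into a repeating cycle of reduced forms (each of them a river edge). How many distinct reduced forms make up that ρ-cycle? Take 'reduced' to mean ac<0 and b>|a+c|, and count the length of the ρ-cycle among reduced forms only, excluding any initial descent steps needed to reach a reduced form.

D = 1305, ⌊√D⌋ = 36
river: ρ → (18,21,-12)
river: ρ → (-12,27,12)
river: ρ → (12,21,-18)
river: ρ → (-18,15,15)
river: ρ → (15,15,-18)
river: ρ → (-18,21,12)
river: ρ → (12,27,-12)
river: ρ → (-12,21,18)
river: ρ → (18,15,-15)
river: ρ → (-15,15,18)
ρ-cycle length = 10 (tail of 0 descent steps not counted)

10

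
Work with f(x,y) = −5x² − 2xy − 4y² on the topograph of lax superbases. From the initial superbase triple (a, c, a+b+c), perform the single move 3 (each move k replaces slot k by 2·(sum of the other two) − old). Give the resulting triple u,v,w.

start (-5,-4,-11) = (f(1,0),f(0,1),f(1,1))
replace slot 3: 2·((-5)+(-4)) − (-11) = -7 → (-5,-4,-7)

-5,-4,-7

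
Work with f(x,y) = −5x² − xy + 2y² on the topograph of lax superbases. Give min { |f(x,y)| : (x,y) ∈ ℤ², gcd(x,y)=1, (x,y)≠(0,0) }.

descent: ρ → (2,5,-2)  [lands on river]
river: ρ → (-2,3,4)
river: ρ → (4,5,-1)
river: ρ → (-1,5,4)
river: ρ → (4,3,-2)
river: ρ → (-2,5,2)
river: ρ → (2,3,-4)
river: ρ → (-4,5,1)
river: ρ → (1,5,-4)
river: ρ → (-4,3,2)
closes: descent 1, river 10
min |a| on river = 1

1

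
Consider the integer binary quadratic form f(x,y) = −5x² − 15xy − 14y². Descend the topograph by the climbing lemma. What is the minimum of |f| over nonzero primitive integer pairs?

translate: b→5 (≡15 mod 10), so (5,15,14)→(5,5,4)
flip: (5,5,4)→(4,-5,5)
translate: b→3 (≡-5 mod 8), so (4,-5,5)→(4,3,4)
reduced (well bottom): (4,3,4) with a≤c, −a<b≤a
well minimum |f| = |-4| = 4 (negative-definite)

4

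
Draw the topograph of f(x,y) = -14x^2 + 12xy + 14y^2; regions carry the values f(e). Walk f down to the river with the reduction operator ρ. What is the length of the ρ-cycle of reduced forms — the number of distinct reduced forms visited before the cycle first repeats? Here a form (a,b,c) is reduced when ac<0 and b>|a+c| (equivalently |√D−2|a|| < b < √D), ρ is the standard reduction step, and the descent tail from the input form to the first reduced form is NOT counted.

D = 928, ⌊√D⌋ = 30
river: ρ → (14,16,-12)
river: ρ → (-12,8,18)
river: ρ → (18,28,-2)
river: ρ → (-2,28,18)
river: ρ → (18,8,-12)
river: ρ → (-12,16,14)
river: ρ → (14,12,-14)
river: ρ → (-14,16,12)
river: ρ → (12,8,-18)
river: ρ → (-18,28,2)
river: ρ → (2,28,-18)
river: ρ → (-18,8,12)
river: ρ → (12,16,-14)
river: ρ → (-14,12,14)
ρ-cycle length = 14 (tail of 0 descent steps not counted)

14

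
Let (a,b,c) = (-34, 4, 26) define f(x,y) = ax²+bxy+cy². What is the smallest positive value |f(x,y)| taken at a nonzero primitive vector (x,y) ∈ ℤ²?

descent: ρ → (26,48,-12)  [lands on river]
river: ρ → (-12,48,26)
river: ρ → (26,56,-4)
river: ρ → (-4,56,26)
closes: descent 1, river 4
min |a| on river = 4

4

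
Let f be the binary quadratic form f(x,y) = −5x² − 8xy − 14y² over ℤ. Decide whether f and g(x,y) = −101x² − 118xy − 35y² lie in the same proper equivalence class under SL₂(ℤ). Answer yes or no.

D₁ = -216, D₂ = -216
f is negative-definite; reduce −f:
−f: translate: b→-2 (≡8 mod 10), so (5,8,14)→(5,-2,11)
−f: reduced (well bottom): (5,-2,11) with a≤c, −a<b≤a
flip sign back: reduced form of f is (-5,2,-11)
g is negative-definite; reduce −g:
−g: translate: b→-84 (≡118 mod 202), so (101,118,35)→(101,-84,18)
−g: flip: (101,-84,18)→(18,84,101)
−g: translate: b→12 (≡84 mod 36), so (18,84,101)→(18,12,5)
−g: flip: (18,12,5)→(5,-12,18)
−g: translate: b→-2 (≡-12 mod 10), so (5,-12,18)→(5,-2,11)
−g: reduced (well bottom): (5,-2,11) with a≤c, −a<b≤a
flip sign back: reduced form of g is (-5,2,-11)
reduced forms (-5, 2, -11) vs (-5, 2, -11) ⇒ equivalent

yes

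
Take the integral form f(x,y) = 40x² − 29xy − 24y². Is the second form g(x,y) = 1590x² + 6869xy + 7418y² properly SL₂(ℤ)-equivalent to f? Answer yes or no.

D₁ = 4681, D₂ = 4681
river cycle of f (length 96): (-24, 29, 40), (40, 51, -13), (-13, 53, 36), (36, 19, -30), (-30, 41, 25), (25, 59, -12), (-12, 61, 20), (20, 59, -15), (-15, 61, 16), (16, 67, -3), … (86 more)
river cycle of g (length 96): (40, 51, -13), (-13, 53, 36), (36, 19, -30), (-30, 41, 25), (25, 59, -12), (-12, 61, 20), (20, 59, -15), (-15, 61, 16), (16, 67, -3), (-3, 65, 38), … (86 more)
cycles coincide ⇒ equivalent

yes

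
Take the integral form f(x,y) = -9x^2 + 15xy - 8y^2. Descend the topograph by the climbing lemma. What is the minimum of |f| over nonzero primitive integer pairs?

translate: b→3 (≡-15 mod 18), so (9,-15,8)→(9,3,2)
flip: (9,3,2)→(2,-3,9)
translate: b→1 (≡-3 mod 4), so (2,-3,9)→(2,1,8)
reduced (well bottom): (2,1,8) with a≤c, −a<b≤a
well minimum |f| = |-2| = 2 (negative-definite)

2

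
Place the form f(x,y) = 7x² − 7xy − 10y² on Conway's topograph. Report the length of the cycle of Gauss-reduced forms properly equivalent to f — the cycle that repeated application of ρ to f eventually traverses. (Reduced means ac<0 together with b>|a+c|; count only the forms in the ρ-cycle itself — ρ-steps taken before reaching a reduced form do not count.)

D = 329, ⌊√D⌋ = 18
descent: ρ → (-10,7,7)  [lands on river]
river: ρ → (7,7,-10)
river: ρ → (-10,13,4)
river: ρ → (4,11,-13)
river: ρ → (-13,15,2)
river: ρ → (2,17,-5)
river: ρ → (-5,13,8)
river: ρ → (8,3,-10)
river: ρ → (-10,17,1)
river: ρ → (1,17,-10)
river: ρ → (-10,3,8)
river: ρ → (8,13,-5)
river: ρ → (-5,17,2)
river: ρ → (2,15,-13)
river: ρ → (-13,11,4)
river: ρ → (4,13,-10)
ρ-cycle length = 16 (tail of 1 descent step not counted)

16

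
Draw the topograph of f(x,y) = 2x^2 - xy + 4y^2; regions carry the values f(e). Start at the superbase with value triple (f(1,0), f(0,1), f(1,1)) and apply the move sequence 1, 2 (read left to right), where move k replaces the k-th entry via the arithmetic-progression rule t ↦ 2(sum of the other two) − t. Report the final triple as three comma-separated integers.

start (2,4,5) = (f(1,0),f(0,1),f(1,1))
replace slot 1: 2·(4+5) − 2 = 16 → (16,4,5)
replace slot 2: 2·(16+5) − 4 = 38 → (16,38,5)

16,38,5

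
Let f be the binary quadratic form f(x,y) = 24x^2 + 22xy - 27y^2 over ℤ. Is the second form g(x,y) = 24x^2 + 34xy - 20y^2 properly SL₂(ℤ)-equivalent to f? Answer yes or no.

D₁ = 3076, D₂ = 3076
river cycle of f (length 74): (-27, 32, 19), (19, 44, -15), (-15, 46, 16), (16, 50, -9), (-9, 40, 41), (41, 42, -8), (-8, 54, 5), (5, 46, -48), (-48, 50, 3), (3, 52, -31), … (64 more)
river cycle of g (length 70): (-20, 46, 12), (12, 50, -12), (-12, 46, 20), (20, 34, -24), (-24, 14, 30), (30, 46, -8), (-8, 50, 18), (18, 22, -36), (-36, 50, 4), (4, 54, -10), … (60 more)
cycles differ ⇒ inequivalent

no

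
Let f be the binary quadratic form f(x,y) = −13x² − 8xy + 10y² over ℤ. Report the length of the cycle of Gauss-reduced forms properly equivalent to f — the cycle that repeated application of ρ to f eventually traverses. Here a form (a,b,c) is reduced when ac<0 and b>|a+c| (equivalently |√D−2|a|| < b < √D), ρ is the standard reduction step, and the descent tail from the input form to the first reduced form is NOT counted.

D = 584, ⌊√D⌋ = 24
descent: ρ → (10,8,-13)  [lands on river]
river: ρ → (-13,18,5)
river: ρ → (5,22,-5)
river: ρ → (-5,18,13)
river: ρ → (13,8,-10)
river: ρ → (-10,12,11)
river: ρ → (11,10,-11)
river: ρ → (-11,12,10)
ρ-cycle length = 8 (tail of 1 descent step not counted)

8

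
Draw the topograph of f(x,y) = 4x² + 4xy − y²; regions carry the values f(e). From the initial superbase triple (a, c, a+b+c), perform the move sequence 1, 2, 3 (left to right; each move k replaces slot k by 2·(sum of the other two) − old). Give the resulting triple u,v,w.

start (4,-1,7) = (f(1,0),f(0,1),f(1,1))
replace slot 1: 2·((-1)+7) − 4 = 8 → (8,-1,7)
replace slot 2: 2·(8+7) − (-1) = 31 → (8,31,7)
replace slot 3: 2·(8+31) − 7 = 71 → (8,31,71)

8,31,71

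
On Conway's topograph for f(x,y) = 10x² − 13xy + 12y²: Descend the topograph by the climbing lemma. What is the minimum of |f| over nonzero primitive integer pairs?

translate: b→7 (≡-13 mod 20), so (10,-13,12)→(10,7,9)
flip: (10,7,9)→(9,-7,10)
reduced (well bottom): (9,-7,10) with a≤c, −a<b≤a
well minimum = a = 9

9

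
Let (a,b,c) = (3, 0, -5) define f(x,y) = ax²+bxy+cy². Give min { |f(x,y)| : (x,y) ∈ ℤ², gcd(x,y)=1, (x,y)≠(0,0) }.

descent: ρ → (-5,0,3)
descent: ρ → (3,6,-2)  [lands on river]
river: ρ → (-2,6,3)
closes: descent 2, river 2
min |a| on river = 2

2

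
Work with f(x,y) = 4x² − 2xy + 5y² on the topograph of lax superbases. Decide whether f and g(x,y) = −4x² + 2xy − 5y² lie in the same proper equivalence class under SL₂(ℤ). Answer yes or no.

D₁ = -76, D₂ = -76
f: reduced (well bottom): (4,-2,5) with a≤c, −a<b≤a
g is negative-definite; reduce −g:
−g: reduced (well bottom): (4,-2,5) with a≤c, −a<b≤a
flip sign back: reduced form of g is (-4,2,-5)
reduced forms (4, -2, 5) vs (-4, 2, -5) ⇒ inequivalent

no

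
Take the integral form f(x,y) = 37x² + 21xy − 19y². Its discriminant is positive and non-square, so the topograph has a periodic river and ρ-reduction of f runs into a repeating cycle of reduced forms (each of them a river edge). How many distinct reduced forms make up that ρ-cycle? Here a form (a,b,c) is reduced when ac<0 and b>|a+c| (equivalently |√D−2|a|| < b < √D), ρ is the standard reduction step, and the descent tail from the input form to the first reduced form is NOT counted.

D = 3253, ⌊√D⌋ = 57
river: ρ → (-19,55,3)
river: ρ → (3,53,-37)
river: ρ → (-37,21,19)
river: ρ → (19,55,-3)
river: ρ → (-3,53,37)
river: ρ → (37,21,-19)
ρ-cycle length = 6 (tail of 0 descent steps not counted)

6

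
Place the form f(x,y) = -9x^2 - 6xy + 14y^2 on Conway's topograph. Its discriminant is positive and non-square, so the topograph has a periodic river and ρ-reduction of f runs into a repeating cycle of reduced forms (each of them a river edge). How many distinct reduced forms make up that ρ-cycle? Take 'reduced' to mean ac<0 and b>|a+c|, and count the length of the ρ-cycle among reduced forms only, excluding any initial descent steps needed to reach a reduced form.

D = 540, ⌊√D⌋ = 23
descent: ρ → (14,6,-9)  [lands on river]
river: ρ → (-9,12,11)
river: ρ → (11,10,-10)
river: ρ → (-10,10,11)
river: ρ → (11,12,-9)
river: ρ → (-9,6,14)
river: ρ → (14,22,-1)
river: ρ → (-1,22,14)
ρ-cycle length = 8 (tail of 1 descent step not counted)

8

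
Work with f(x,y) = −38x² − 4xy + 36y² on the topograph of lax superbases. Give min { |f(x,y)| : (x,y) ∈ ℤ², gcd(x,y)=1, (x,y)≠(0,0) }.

descent: ρ → (36,4,-38)  [lands on river]
river: ρ → (-38,72,2)
river: ρ → (2,72,-38)
river: ρ → (-38,4,36)
river: ρ → (36,68,-6)
river: ρ → (-6,64,58)
river: ρ → (58,52,-12)
river: ρ → (-12,68,18)
river: ρ → (18,40,-54)
river: ρ → (-54,68,4)
river: ρ → (4,68,-54)
river: ρ → (-54,40,18)
river: ρ → (18,68,-12)
river: ρ → (-12,52,58)
river: ρ → (58,64,-6)
river: ρ → (-6,68,36)
closes: descent 1, river 16
min |a| on river = 2

2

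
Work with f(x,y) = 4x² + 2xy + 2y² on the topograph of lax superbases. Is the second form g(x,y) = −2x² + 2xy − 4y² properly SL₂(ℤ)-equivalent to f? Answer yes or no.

D₁ = -28, D₂ = -28
f: flip: (4,2,2)→(2,-2,4)
f: translate: b→2 (≡-2 mod 4), so (2,-2,4)→(2,2,4)
f: reduced (well bottom): (2,2,4) with a≤c, −a<b≤a
g is negative-definite; reduce −g:
−g: translate: b→2 (≡-2 mod 4), so (2,-2,4)→(2,2,4)
−g: reduced (well bottom): (2,2,4) with a≤c, −a<b≤a
flip sign back: reduced form of g is (-2,-2,-4)
reduced forms (2, 2, 4) vs (-2, -2, -4) ⇒ inequivalent

no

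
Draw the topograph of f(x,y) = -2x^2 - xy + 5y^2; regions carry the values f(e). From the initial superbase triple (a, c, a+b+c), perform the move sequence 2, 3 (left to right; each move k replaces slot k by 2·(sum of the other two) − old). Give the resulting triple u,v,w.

start (-2,5,2) = (f(1,0),f(0,1),f(1,1))
replace slot 2: 2·((-2)+2) − 5 = -5 → (-2,-5,2)
replace slot 3: 2·((-2)+(-5)) − 2 = -16 → (-2,-5,-16)

-2,-5,-16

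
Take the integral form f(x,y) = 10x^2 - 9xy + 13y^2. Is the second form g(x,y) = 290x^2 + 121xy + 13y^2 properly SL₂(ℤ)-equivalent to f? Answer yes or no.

D₁ = -439, D₂ = -439
f: reduced (well bottom): (10,-9,13) with a≤c, −a<b≤a
g: flip: (290,121,13)→(13,-121,290)
g: translate: b→9 (≡-121 mod 26), so (13,-121,290)→(13,9,10)
g: flip: (13,9,10)→(10,-9,13)
g: reduced (well bottom): (10,-9,13) with a≤c, −a<b≤a
reduced forms (10, -9, 13) vs (10, -9, 13) ⇒ equivalent

yes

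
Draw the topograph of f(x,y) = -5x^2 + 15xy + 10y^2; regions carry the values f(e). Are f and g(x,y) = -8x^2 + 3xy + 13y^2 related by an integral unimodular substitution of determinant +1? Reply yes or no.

D₁ = 425, D₂ = 425
river cycle of f (length 6): (10, 5, -10), (-10, 15, 5), (5, 15, -10), (-10, 5, 10), (10, 15, -5), (-5, 15, 10)
river cycle of g (length 10): (-8, 19, 2), (2, 17, -17), (-17, 17, 2), (2, 19, -8), (-8, 13, 8), (8, 19, -2), (-2, 17, 17), (17, 17, -2), (-2, 19, 8), (8, 13, -8)
cycles differ ⇒ inequivalent

no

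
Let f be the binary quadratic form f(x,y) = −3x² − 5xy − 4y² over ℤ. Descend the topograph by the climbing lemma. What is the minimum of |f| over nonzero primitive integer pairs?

translate: b→-1 (≡5 mod 6), so (3,5,4)→(3,-1,2)
flip: (3,-1,2)→(2,1,3)
reduced (well bottom): (2,1,3) with a≤c, −a<b≤a
well minimum |f| = |-2| = 2 (negative-definite)

2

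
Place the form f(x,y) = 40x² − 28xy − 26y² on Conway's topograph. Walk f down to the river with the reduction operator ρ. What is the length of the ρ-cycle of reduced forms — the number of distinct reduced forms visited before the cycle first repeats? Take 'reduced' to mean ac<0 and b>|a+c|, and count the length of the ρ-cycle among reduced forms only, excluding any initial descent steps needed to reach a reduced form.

D = 4944, ⌊√D⌋ = 70
descent: ρ → (-26,28,40)  [lands on river]
river: ρ → (40,52,-14)
river: ρ → (-14,60,24)
river: ρ → (24,36,-38)
river: ρ → (-38,40,22)
river: ρ → (22,48,-30)
river: ρ → (-30,12,40)
river: ρ → (40,68,-2)
river: ρ → (-2,68,40)
river: ρ → (40,12,-30)
river: ρ → (-30,48,22)
river: ρ → (22,40,-38)
river: ρ → (-38,36,24)
river: ρ → (24,60,-14)
river: ρ → (-14,52,40)
river: ρ → (40,28,-26)
river: ρ → (-26,24,42)
river: ρ → (42,60,-8)
river: ρ → (-8,68,10)
river: ρ → (10,52,-56)
river: ρ → (-56,60,6)
river: ρ → (6,60,-56)
river: ρ → (-56,52,10)
river: ρ → (10,68,-8)
river: ρ → (-8,60,42)
river: ρ → (42,24,-26)
ρ-cycle length = 26 (tail of 1 descent step not counted)

26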